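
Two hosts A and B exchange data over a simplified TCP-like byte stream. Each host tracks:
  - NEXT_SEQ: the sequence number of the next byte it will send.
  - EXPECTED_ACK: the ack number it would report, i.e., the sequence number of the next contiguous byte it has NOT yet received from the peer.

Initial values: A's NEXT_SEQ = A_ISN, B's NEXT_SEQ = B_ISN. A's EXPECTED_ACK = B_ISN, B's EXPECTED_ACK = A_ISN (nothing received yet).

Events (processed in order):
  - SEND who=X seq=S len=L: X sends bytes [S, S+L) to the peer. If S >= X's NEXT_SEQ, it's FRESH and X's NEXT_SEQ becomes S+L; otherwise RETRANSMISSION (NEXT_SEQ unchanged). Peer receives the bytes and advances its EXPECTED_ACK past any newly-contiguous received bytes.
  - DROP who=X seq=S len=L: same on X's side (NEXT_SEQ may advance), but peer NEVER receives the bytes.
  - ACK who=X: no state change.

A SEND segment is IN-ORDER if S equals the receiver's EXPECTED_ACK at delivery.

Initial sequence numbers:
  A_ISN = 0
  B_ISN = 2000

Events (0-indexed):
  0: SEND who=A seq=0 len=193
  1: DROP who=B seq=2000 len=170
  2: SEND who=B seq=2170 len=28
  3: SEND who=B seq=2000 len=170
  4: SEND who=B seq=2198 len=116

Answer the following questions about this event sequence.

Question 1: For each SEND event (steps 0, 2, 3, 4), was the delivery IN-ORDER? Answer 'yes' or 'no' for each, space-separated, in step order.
Step 0: SEND seq=0 -> in-order
Step 2: SEND seq=2170 -> out-of-order
Step 3: SEND seq=2000 -> in-order
Step 4: SEND seq=2198 -> in-order

Answer: yes no yes yes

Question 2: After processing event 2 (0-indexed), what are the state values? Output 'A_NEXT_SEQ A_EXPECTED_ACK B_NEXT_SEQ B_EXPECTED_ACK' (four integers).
After event 0: A_seq=193 A_ack=2000 B_seq=2000 B_ack=193
After event 1: A_seq=193 A_ack=2000 B_seq=2170 B_ack=193
After event 2: A_seq=193 A_ack=2000 B_seq=2198 B_ack=193

193 2000 2198 193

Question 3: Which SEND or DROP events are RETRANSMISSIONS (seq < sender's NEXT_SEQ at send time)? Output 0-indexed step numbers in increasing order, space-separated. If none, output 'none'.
Answer: 3

Derivation:
Step 0: SEND seq=0 -> fresh
Step 1: DROP seq=2000 -> fresh
Step 2: SEND seq=2170 -> fresh
Step 3: SEND seq=2000 -> retransmit
Step 4: SEND seq=2198 -> fresh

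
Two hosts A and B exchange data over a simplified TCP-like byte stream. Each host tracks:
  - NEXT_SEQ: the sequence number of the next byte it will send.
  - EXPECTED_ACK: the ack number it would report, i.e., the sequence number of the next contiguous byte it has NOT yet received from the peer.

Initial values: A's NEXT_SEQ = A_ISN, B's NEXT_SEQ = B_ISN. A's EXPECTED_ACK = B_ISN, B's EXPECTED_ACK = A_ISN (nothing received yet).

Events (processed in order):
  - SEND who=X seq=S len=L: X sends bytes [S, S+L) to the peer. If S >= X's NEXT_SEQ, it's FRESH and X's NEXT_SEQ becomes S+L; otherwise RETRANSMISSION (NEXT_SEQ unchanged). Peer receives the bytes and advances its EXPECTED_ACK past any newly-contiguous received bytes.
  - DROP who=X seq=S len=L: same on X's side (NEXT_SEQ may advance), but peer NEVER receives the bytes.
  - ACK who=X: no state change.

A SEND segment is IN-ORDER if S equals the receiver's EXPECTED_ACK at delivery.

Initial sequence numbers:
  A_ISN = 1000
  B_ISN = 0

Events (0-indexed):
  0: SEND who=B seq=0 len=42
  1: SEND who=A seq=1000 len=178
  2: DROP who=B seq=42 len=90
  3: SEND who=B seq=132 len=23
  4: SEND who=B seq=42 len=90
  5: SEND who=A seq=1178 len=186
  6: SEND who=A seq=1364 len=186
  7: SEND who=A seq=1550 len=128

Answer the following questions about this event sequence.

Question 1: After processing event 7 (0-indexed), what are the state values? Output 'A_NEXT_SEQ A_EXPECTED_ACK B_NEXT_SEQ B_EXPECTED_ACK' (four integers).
After event 0: A_seq=1000 A_ack=42 B_seq=42 B_ack=1000
After event 1: A_seq=1178 A_ack=42 B_seq=42 B_ack=1178
After event 2: A_seq=1178 A_ack=42 B_seq=132 B_ack=1178
After event 3: A_seq=1178 A_ack=42 B_seq=155 B_ack=1178
After event 4: A_seq=1178 A_ack=155 B_seq=155 B_ack=1178
After event 5: A_seq=1364 A_ack=155 B_seq=155 B_ack=1364
After event 6: A_seq=1550 A_ack=155 B_seq=155 B_ack=1550
After event 7: A_seq=1678 A_ack=155 B_seq=155 B_ack=1678

1678 155 155 1678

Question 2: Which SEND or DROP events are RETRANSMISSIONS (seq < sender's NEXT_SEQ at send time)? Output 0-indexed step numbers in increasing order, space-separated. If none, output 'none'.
Step 0: SEND seq=0 -> fresh
Step 1: SEND seq=1000 -> fresh
Step 2: DROP seq=42 -> fresh
Step 3: SEND seq=132 -> fresh
Step 4: SEND seq=42 -> retransmit
Step 5: SEND seq=1178 -> fresh
Step 6: SEND seq=1364 -> fresh
Step 7: SEND seq=1550 -> fresh

Answer: 4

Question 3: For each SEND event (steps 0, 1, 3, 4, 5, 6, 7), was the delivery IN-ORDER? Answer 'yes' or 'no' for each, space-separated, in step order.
Answer: yes yes no yes yes yes yes

Derivation:
Step 0: SEND seq=0 -> in-order
Step 1: SEND seq=1000 -> in-order
Step 3: SEND seq=132 -> out-of-order
Step 4: SEND seq=42 -> in-order
Step 5: SEND seq=1178 -> in-order
Step 6: SEND seq=1364 -> in-order
Step 7: SEND seq=1550 -> in-order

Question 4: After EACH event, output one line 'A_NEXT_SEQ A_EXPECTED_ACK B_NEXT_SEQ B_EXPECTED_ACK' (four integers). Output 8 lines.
1000 42 42 1000
1178 42 42 1178
1178 42 132 1178
1178 42 155 1178
1178 155 155 1178
1364 155 155 1364
1550 155 155 1550
1678 155 155 1678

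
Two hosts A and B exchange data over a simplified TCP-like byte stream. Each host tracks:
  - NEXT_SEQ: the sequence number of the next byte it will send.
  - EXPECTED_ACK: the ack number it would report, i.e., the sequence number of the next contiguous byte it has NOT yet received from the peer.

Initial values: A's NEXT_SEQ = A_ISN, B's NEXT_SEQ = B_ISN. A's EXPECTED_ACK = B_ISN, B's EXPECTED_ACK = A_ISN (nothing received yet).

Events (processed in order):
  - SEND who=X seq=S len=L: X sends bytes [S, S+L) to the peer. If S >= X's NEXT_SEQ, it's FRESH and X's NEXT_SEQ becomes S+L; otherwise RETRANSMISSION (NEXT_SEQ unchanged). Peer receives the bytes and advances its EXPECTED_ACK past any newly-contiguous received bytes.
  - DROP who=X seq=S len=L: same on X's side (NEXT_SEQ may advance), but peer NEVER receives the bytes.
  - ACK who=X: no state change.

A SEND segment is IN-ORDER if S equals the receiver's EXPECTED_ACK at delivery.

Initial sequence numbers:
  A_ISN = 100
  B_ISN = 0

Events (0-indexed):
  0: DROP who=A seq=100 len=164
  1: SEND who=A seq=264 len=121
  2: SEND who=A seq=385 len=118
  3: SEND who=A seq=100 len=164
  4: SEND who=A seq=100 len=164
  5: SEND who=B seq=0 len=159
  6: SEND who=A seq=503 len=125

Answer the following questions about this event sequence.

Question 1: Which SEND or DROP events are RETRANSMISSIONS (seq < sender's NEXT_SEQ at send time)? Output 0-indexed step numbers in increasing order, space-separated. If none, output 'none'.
Answer: 3 4

Derivation:
Step 0: DROP seq=100 -> fresh
Step 1: SEND seq=264 -> fresh
Step 2: SEND seq=385 -> fresh
Step 3: SEND seq=100 -> retransmit
Step 4: SEND seq=100 -> retransmit
Step 5: SEND seq=0 -> fresh
Step 6: SEND seq=503 -> fresh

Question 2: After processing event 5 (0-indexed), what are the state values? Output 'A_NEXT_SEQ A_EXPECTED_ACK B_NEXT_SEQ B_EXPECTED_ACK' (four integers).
After event 0: A_seq=264 A_ack=0 B_seq=0 B_ack=100
After event 1: A_seq=385 A_ack=0 B_seq=0 B_ack=100
After event 2: A_seq=503 A_ack=0 B_seq=0 B_ack=100
After event 3: A_seq=503 A_ack=0 B_seq=0 B_ack=503
After event 4: A_seq=503 A_ack=0 B_seq=0 B_ack=503
After event 5: A_seq=503 A_ack=159 B_seq=159 B_ack=503

503 159 159 503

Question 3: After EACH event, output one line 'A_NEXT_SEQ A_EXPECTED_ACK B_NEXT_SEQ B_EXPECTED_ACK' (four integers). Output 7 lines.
264 0 0 100
385 0 0 100
503 0 0 100
503 0 0 503
503 0 0 503
503 159 159 503
628 159 159 628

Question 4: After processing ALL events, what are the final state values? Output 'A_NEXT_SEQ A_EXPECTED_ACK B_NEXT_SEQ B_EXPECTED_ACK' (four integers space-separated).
After event 0: A_seq=264 A_ack=0 B_seq=0 B_ack=100
After event 1: A_seq=385 A_ack=0 B_seq=0 B_ack=100
After event 2: A_seq=503 A_ack=0 B_seq=0 B_ack=100
After event 3: A_seq=503 A_ack=0 B_seq=0 B_ack=503
After event 4: A_seq=503 A_ack=0 B_seq=0 B_ack=503
After event 5: A_seq=503 A_ack=159 B_seq=159 B_ack=503
After event 6: A_seq=628 A_ack=159 B_seq=159 B_ack=628

Answer: 628 159 159 628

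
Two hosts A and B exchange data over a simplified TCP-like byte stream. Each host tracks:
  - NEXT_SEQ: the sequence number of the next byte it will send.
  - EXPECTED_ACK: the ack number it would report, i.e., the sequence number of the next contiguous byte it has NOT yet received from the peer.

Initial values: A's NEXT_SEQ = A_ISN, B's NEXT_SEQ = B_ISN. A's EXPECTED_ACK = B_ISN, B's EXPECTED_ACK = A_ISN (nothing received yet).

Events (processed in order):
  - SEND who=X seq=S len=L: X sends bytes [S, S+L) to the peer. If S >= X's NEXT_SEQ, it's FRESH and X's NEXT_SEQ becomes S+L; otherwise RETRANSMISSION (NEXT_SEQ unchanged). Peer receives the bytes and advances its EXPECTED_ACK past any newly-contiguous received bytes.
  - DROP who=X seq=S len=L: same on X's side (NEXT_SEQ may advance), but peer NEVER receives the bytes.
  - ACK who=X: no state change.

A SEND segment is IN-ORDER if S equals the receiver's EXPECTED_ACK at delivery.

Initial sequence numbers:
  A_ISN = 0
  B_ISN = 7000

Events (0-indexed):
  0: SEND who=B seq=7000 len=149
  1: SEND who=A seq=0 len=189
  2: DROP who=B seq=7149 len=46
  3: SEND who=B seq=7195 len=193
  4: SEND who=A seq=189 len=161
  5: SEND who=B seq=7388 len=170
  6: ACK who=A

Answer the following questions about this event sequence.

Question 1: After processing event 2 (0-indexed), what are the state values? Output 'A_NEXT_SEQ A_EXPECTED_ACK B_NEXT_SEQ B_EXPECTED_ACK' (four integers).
After event 0: A_seq=0 A_ack=7149 B_seq=7149 B_ack=0
After event 1: A_seq=189 A_ack=7149 B_seq=7149 B_ack=189
After event 2: A_seq=189 A_ack=7149 B_seq=7195 B_ack=189

189 7149 7195 189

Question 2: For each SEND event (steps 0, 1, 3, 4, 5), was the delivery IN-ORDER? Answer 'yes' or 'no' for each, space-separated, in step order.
Step 0: SEND seq=7000 -> in-order
Step 1: SEND seq=0 -> in-order
Step 3: SEND seq=7195 -> out-of-order
Step 4: SEND seq=189 -> in-order
Step 5: SEND seq=7388 -> out-of-order

Answer: yes yes no yes no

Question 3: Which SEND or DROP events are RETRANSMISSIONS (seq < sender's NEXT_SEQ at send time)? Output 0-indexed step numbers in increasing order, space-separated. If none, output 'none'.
Step 0: SEND seq=7000 -> fresh
Step 1: SEND seq=0 -> fresh
Step 2: DROP seq=7149 -> fresh
Step 3: SEND seq=7195 -> fresh
Step 4: SEND seq=189 -> fresh
Step 5: SEND seq=7388 -> fresh

Answer: none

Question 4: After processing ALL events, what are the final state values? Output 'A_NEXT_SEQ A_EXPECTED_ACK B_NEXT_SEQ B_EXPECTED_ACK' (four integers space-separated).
Answer: 350 7149 7558 350

Derivation:
After event 0: A_seq=0 A_ack=7149 B_seq=7149 B_ack=0
After event 1: A_seq=189 A_ack=7149 B_seq=7149 B_ack=189
After event 2: A_seq=189 A_ack=7149 B_seq=7195 B_ack=189
After event 3: A_seq=189 A_ack=7149 B_seq=7388 B_ack=189
After event 4: A_seq=350 A_ack=7149 B_seq=7388 B_ack=350
After event 5: A_seq=350 A_ack=7149 B_seq=7558 B_ack=350
After event 6: A_seq=350 A_ack=7149 B_seq=7558 B_ack=350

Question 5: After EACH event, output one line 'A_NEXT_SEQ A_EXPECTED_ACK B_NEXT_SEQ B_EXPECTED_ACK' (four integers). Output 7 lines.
0 7149 7149 0
189 7149 7149 189
189 7149 7195 189
189 7149 7388 189
350 7149 7388 350
350 7149 7558 350
350 7149 7558 350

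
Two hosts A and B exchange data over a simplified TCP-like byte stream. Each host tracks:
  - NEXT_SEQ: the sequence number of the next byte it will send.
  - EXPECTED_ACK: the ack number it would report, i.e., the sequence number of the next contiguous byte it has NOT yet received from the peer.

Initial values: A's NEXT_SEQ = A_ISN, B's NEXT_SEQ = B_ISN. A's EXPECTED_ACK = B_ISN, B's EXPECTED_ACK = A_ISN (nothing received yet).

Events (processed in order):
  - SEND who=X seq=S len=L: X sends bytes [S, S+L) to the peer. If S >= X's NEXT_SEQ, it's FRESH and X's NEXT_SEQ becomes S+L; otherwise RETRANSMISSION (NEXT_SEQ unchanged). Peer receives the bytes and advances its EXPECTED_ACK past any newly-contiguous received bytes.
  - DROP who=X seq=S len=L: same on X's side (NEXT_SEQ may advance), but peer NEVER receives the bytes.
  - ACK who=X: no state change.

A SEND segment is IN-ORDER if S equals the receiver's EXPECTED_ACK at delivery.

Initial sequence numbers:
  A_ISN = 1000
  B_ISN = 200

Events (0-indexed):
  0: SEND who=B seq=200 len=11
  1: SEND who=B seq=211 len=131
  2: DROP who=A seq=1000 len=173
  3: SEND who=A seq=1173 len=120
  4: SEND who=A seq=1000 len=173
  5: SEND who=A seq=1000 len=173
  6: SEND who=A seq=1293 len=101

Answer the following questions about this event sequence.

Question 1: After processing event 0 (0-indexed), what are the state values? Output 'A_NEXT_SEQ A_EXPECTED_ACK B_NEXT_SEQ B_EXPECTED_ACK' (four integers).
After event 0: A_seq=1000 A_ack=211 B_seq=211 B_ack=1000

1000 211 211 1000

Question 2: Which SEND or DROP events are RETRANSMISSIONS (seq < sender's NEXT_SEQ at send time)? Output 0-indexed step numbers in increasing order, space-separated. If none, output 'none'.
Answer: 4 5

Derivation:
Step 0: SEND seq=200 -> fresh
Step 1: SEND seq=211 -> fresh
Step 2: DROP seq=1000 -> fresh
Step 3: SEND seq=1173 -> fresh
Step 4: SEND seq=1000 -> retransmit
Step 5: SEND seq=1000 -> retransmit
Step 6: SEND seq=1293 -> fresh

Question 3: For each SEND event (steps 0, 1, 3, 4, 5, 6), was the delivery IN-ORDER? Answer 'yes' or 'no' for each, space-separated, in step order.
Answer: yes yes no yes no yes

Derivation:
Step 0: SEND seq=200 -> in-order
Step 1: SEND seq=211 -> in-order
Step 3: SEND seq=1173 -> out-of-order
Step 4: SEND seq=1000 -> in-order
Step 5: SEND seq=1000 -> out-of-order
Step 6: SEND seq=1293 -> in-order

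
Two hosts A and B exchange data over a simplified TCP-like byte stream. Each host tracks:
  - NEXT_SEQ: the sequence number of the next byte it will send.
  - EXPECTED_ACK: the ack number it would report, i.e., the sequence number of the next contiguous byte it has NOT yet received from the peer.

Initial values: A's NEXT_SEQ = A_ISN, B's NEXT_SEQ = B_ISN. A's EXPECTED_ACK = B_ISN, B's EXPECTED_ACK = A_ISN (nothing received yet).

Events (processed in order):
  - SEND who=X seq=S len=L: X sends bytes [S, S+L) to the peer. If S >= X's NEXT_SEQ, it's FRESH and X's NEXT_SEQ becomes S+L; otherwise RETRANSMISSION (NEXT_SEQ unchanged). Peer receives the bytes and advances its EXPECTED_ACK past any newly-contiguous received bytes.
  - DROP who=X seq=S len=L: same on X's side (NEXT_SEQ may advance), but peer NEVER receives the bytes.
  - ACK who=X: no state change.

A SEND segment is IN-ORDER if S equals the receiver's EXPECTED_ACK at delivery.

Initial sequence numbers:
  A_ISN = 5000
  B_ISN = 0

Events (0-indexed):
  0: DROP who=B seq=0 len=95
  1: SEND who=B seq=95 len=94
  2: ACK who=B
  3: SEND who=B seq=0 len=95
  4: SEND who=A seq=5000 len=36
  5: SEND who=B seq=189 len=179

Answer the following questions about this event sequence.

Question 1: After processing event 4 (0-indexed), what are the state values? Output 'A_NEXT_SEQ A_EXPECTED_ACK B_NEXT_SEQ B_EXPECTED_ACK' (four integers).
After event 0: A_seq=5000 A_ack=0 B_seq=95 B_ack=5000
After event 1: A_seq=5000 A_ack=0 B_seq=189 B_ack=5000
After event 2: A_seq=5000 A_ack=0 B_seq=189 B_ack=5000
After event 3: A_seq=5000 A_ack=189 B_seq=189 B_ack=5000
After event 4: A_seq=5036 A_ack=189 B_seq=189 B_ack=5036

5036 189 189 5036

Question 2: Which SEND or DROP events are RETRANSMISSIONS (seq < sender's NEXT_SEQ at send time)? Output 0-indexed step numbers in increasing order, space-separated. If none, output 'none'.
Answer: 3

Derivation:
Step 0: DROP seq=0 -> fresh
Step 1: SEND seq=95 -> fresh
Step 3: SEND seq=0 -> retransmit
Step 4: SEND seq=5000 -> fresh
Step 5: SEND seq=189 -> fresh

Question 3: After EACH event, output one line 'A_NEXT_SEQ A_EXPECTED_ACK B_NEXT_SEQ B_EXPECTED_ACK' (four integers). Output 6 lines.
5000 0 95 5000
5000 0 189 5000
5000 0 189 5000
5000 189 189 5000
5036 189 189 5036
5036 368 368 5036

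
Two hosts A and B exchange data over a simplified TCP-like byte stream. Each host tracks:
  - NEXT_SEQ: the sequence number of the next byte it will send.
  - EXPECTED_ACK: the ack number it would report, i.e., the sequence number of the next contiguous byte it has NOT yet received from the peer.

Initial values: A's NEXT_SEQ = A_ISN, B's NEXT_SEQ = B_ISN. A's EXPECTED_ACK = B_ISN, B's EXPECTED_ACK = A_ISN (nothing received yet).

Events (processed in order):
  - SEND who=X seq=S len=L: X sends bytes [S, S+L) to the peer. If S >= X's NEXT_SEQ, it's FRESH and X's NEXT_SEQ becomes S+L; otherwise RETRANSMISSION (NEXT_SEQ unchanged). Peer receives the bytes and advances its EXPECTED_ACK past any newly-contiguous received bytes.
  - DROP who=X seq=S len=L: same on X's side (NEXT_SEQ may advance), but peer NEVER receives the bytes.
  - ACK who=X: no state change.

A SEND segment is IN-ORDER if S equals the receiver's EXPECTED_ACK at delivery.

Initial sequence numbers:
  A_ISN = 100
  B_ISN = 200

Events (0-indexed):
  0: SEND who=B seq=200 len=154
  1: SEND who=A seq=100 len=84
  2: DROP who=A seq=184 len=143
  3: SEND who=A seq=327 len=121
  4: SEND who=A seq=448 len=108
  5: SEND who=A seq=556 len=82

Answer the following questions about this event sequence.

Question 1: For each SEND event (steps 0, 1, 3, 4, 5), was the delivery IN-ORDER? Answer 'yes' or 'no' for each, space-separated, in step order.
Step 0: SEND seq=200 -> in-order
Step 1: SEND seq=100 -> in-order
Step 3: SEND seq=327 -> out-of-order
Step 4: SEND seq=448 -> out-of-order
Step 5: SEND seq=556 -> out-of-order

Answer: yes yes no no no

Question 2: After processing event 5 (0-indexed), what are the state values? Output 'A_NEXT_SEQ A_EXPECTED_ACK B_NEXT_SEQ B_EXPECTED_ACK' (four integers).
After event 0: A_seq=100 A_ack=354 B_seq=354 B_ack=100
After event 1: A_seq=184 A_ack=354 B_seq=354 B_ack=184
After event 2: A_seq=327 A_ack=354 B_seq=354 B_ack=184
After event 3: A_seq=448 A_ack=354 B_seq=354 B_ack=184
After event 4: A_seq=556 A_ack=354 B_seq=354 B_ack=184
After event 5: A_seq=638 A_ack=354 B_seq=354 B_ack=184

638 354 354 184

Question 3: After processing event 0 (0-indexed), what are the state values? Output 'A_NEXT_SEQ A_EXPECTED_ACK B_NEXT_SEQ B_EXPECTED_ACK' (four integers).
After event 0: A_seq=100 A_ack=354 B_seq=354 B_ack=100

100 354 354 100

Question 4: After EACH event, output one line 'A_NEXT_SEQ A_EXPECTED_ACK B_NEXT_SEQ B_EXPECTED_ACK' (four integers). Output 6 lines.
100 354 354 100
184 354 354 184
327 354 354 184
448 354 354 184
556 354 354 184
638 354 354 184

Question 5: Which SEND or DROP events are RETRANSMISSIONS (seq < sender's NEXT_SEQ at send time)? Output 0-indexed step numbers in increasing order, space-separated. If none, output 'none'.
Answer: none

Derivation:
Step 0: SEND seq=200 -> fresh
Step 1: SEND seq=100 -> fresh
Step 2: DROP seq=184 -> fresh
Step 3: SEND seq=327 -> fresh
Step 4: SEND seq=448 -> fresh
Step 5: SEND seq=556 -> fresh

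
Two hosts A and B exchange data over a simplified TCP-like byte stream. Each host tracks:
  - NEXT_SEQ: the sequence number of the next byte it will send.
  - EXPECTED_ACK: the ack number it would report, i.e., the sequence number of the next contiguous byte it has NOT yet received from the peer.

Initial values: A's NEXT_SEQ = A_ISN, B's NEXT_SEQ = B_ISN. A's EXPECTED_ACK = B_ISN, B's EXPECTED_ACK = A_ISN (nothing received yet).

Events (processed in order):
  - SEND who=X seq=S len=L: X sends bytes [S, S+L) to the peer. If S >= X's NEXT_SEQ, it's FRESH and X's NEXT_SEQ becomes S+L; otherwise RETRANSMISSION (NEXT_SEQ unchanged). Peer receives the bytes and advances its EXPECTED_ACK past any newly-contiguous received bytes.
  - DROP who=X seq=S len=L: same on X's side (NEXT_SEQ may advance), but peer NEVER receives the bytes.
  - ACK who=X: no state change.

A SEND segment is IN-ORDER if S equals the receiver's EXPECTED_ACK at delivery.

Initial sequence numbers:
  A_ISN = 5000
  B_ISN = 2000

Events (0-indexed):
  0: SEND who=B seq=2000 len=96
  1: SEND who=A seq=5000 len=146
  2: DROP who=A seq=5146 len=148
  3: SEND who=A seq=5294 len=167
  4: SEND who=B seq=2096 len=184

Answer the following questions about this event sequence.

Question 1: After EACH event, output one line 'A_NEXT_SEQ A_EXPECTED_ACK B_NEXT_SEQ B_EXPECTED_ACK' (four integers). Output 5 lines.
5000 2096 2096 5000
5146 2096 2096 5146
5294 2096 2096 5146
5461 2096 2096 5146
5461 2280 2280 5146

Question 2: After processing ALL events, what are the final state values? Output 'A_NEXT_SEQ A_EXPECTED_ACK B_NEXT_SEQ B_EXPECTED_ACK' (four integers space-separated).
Answer: 5461 2280 2280 5146

Derivation:
After event 0: A_seq=5000 A_ack=2096 B_seq=2096 B_ack=5000
After event 1: A_seq=5146 A_ack=2096 B_seq=2096 B_ack=5146
After event 2: A_seq=5294 A_ack=2096 B_seq=2096 B_ack=5146
After event 3: A_seq=5461 A_ack=2096 B_seq=2096 B_ack=5146
After event 4: A_seq=5461 A_ack=2280 B_seq=2280 B_ack=5146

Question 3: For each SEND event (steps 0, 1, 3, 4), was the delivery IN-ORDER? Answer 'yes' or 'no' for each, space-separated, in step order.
Step 0: SEND seq=2000 -> in-order
Step 1: SEND seq=5000 -> in-order
Step 3: SEND seq=5294 -> out-of-order
Step 4: SEND seq=2096 -> in-order

Answer: yes yes no yes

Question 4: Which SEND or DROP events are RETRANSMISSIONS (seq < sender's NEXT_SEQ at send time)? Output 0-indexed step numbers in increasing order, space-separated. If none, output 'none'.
Answer: none

Derivation:
Step 0: SEND seq=2000 -> fresh
Step 1: SEND seq=5000 -> fresh
Step 2: DROP seq=5146 -> fresh
Step 3: SEND seq=5294 -> fresh
Step 4: SEND seq=2096 -> fresh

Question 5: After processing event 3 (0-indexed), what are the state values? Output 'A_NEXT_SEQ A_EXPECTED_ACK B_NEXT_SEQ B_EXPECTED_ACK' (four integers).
After event 0: A_seq=5000 A_ack=2096 B_seq=2096 B_ack=5000
After event 1: A_seq=5146 A_ack=2096 B_seq=2096 B_ack=5146
After event 2: A_seq=5294 A_ack=2096 B_seq=2096 B_ack=5146
After event 3: A_seq=5461 A_ack=2096 B_seq=2096 B_ack=5146

5461 2096 2096 5146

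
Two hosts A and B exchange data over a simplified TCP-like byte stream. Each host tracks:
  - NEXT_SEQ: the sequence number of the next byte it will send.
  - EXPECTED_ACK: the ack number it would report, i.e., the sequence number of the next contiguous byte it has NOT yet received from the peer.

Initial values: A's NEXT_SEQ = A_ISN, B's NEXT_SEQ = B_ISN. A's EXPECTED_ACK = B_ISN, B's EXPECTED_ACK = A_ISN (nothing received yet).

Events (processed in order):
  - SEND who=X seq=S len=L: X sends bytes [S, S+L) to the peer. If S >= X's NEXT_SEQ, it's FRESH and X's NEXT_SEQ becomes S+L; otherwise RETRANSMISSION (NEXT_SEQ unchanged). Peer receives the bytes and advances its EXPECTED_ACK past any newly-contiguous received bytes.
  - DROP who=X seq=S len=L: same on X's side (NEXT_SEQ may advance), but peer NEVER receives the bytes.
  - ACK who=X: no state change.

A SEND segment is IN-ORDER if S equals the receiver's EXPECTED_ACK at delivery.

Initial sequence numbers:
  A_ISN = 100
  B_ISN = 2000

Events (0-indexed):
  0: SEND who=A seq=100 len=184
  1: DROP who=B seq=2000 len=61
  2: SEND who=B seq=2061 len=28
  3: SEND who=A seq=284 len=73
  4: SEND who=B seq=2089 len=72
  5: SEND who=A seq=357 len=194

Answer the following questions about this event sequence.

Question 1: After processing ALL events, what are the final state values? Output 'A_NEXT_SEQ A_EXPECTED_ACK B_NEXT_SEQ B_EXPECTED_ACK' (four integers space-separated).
After event 0: A_seq=284 A_ack=2000 B_seq=2000 B_ack=284
After event 1: A_seq=284 A_ack=2000 B_seq=2061 B_ack=284
After event 2: A_seq=284 A_ack=2000 B_seq=2089 B_ack=284
After event 3: A_seq=357 A_ack=2000 B_seq=2089 B_ack=357
After event 4: A_seq=357 A_ack=2000 B_seq=2161 B_ack=357
After event 5: A_seq=551 A_ack=2000 B_seq=2161 B_ack=551

Answer: 551 2000 2161 551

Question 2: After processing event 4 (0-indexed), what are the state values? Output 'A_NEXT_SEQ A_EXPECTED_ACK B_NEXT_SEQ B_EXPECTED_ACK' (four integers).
After event 0: A_seq=284 A_ack=2000 B_seq=2000 B_ack=284
After event 1: A_seq=284 A_ack=2000 B_seq=2061 B_ack=284
After event 2: A_seq=284 A_ack=2000 B_seq=2089 B_ack=284
After event 3: A_seq=357 A_ack=2000 B_seq=2089 B_ack=357
After event 4: A_seq=357 A_ack=2000 B_seq=2161 B_ack=357

357 2000 2161 357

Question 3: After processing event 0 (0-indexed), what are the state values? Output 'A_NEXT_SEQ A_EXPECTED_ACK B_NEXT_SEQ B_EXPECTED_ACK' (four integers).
After event 0: A_seq=284 A_ack=2000 B_seq=2000 B_ack=284

284 2000 2000 284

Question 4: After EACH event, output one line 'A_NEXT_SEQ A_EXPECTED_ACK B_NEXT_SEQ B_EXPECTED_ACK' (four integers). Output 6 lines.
284 2000 2000 284
284 2000 2061 284
284 2000 2089 284
357 2000 2089 357
357 2000 2161 357
551 2000 2161 551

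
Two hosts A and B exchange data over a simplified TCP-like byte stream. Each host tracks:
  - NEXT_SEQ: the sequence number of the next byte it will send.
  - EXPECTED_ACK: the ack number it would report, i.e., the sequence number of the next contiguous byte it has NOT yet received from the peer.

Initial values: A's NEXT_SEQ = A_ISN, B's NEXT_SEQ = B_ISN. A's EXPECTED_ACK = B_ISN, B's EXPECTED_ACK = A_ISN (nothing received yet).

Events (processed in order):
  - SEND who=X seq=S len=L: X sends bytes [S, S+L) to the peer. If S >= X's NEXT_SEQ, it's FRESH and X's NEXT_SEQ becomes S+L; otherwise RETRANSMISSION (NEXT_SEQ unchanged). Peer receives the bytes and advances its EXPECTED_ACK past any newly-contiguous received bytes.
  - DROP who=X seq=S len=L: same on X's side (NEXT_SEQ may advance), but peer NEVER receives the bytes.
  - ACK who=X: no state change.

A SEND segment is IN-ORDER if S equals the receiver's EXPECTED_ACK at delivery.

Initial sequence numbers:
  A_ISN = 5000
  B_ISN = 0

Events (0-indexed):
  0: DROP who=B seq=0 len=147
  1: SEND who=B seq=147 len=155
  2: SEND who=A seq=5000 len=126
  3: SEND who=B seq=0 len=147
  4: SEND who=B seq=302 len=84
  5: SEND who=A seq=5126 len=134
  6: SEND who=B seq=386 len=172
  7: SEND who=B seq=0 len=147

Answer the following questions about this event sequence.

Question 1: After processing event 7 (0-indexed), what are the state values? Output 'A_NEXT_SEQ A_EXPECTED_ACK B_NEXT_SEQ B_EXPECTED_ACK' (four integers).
After event 0: A_seq=5000 A_ack=0 B_seq=147 B_ack=5000
After event 1: A_seq=5000 A_ack=0 B_seq=302 B_ack=5000
After event 2: A_seq=5126 A_ack=0 B_seq=302 B_ack=5126
After event 3: A_seq=5126 A_ack=302 B_seq=302 B_ack=5126
After event 4: A_seq=5126 A_ack=386 B_seq=386 B_ack=5126
After event 5: A_seq=5260 A_ack=386 B_seq=386 B_ack=5260
After event 6: A_seq=5260 A_ack=558 B_seq=558 B_ack=5260
After event 7: A_seq=5260 A_ack=558 B_seq=558 B_ack=5260

5260 558 558 5260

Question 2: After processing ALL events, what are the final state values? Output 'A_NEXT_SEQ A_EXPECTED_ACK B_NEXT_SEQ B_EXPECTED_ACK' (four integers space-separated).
Answer: 5260 558 558 5260

Derivation:
After event 0: A_seq=5000 A_ack=0 B_seq=147 B_ack=5000
After event 1: A_seq=5000 A_ack=0 B_seq=302 B_ack=5000
After event 2: A_seq=5126 A_ack=0 B_seq=302 B_ack=5126
After event 3: A_seq=5126 A_ack=302 B_seq=302 B_ack=5126
After event 4: A_seq=5126 A_ack=386 B_seq=386 B_ack=5126
After event 5: A_seq=5260 A_ack=386 B_seq=386 B_ack=5260
After event 6: A_seq=5260 A_ack=558 B_seq=558 B_ack=5260
After event 7: A_seq=5260 A_ack=558 B_seq=558 B_ack=5260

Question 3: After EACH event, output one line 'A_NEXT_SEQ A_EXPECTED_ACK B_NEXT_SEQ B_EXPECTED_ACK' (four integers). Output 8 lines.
5000 0 147 5000
5000 0 302 5000
5126 0 302 5126
5126 302 302 5126
5126 386 386 5126
5260 386 386 5260
5260 558 558 5260
5260 558 558 5260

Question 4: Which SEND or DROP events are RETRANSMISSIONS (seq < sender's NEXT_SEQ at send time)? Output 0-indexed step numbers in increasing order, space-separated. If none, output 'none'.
Answer: 3 7

Derivation:
Step 0: DROP seq=0 -> fresh
Step 1: SEND seq=147 -> fresh
Step 2: SEND seq=5000 -> fresh
Step 3: SEND seq=0 -> retransmit
Step 4: SEND seq=302 -> fresh
Step 5: SEND seq=5126 -> fresh
Step 6: SEND seq=386 -> fresh
Step 7: SEND seq=0 -> retransmit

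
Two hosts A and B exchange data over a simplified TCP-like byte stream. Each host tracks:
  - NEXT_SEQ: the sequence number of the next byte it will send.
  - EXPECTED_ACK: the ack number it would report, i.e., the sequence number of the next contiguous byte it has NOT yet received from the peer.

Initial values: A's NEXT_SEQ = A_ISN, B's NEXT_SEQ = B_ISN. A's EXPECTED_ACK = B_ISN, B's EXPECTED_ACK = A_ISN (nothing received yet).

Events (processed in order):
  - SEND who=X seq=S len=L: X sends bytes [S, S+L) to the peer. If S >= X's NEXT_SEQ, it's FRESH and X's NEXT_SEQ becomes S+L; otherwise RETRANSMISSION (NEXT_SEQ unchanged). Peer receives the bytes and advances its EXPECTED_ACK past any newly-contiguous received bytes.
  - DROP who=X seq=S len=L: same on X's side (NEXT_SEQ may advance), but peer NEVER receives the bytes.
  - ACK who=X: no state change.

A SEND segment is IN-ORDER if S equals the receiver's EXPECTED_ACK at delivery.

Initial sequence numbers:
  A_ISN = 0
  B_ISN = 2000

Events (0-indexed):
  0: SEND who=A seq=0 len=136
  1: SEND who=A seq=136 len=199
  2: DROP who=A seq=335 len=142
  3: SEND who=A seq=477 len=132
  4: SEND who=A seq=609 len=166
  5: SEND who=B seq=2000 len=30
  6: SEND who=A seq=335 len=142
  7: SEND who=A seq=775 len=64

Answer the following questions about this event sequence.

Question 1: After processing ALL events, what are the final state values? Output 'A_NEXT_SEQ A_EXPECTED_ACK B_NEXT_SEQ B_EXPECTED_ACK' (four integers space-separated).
Answer: 839 2030 2030 839

Derivation:
After event 0: A_seq=136 A_ack=2000 B_seq=2000 B_ack=136
After event 1: A_seq=335 A_ack=2000 B_seq=2000 B_ack=335
After event 2: A_seq=477 A_ack=2000 B_seq=2000 B_ack=335
After event 3: A_seq=609 A_ack=2000 B_seq=2000 B_ack=335
After event 4: A_seq=775 A_ack=2000 B_seq=2000 B_ack=335
After event 5: A_seq=775 A_ack=2030 B_seq=2030 B_ack=335
After event 6: A_seq=775 A_ack=2030 B_seq=2030 B_ack=775
After event 7: A_seq=839 A_ack=2030 B_seq=2030 B_ack=839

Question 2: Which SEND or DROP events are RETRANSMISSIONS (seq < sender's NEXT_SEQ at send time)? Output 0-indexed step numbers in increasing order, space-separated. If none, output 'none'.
Step 0: SEND seq=0 -> fresh
Step 1: SEND seq=136 -> fresh
Step 2: DROP seq=335 -> fresh
Step 3: SEND seq=477 -> fresh
Step 4: SEND seq=609 -> fresh
Step 5: SEND seq=2000 -> fresh
Step 6: SEND seq=335 -> retransmit
Step 7: SEND seq=775 -> fresh

Answer: 6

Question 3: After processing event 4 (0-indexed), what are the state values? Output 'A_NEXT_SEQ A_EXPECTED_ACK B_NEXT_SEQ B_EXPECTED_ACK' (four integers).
After event 0: A_seq=136 A_ack=2000 B_seq=2000 B_ack=136
After event 1: A_seq=335 A_ack=2000 B_seq=2000 B_ack=335
After event 2: A_seq=477 A_ack=2000 B_seq=2000 B_ack=335
After event 3: A_seq=609 A_ack=2000 B_seq=2000 B_ack=335
After event 4: A_seq=775 A_ack=2000 B_seq=2000 B_ack=335

775 2000 2000 335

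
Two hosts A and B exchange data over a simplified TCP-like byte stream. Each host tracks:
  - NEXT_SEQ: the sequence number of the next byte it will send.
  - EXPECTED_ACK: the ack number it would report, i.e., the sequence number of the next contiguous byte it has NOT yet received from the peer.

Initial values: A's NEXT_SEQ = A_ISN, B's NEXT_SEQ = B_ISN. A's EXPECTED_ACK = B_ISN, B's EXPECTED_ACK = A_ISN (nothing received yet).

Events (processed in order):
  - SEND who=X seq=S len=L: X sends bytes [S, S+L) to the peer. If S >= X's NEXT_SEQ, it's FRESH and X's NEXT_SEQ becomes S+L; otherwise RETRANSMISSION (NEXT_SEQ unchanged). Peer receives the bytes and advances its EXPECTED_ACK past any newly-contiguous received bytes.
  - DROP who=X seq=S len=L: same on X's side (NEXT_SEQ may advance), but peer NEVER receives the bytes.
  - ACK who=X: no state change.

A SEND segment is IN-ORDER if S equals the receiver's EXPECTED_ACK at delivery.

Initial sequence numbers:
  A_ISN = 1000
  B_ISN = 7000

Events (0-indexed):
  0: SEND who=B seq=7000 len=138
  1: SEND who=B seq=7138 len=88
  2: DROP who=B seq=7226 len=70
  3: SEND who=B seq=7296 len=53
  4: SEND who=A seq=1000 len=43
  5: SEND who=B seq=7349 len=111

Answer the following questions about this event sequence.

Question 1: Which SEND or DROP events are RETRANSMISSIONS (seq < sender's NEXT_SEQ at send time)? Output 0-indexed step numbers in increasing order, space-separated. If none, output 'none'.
Step 0: SEND seq=7000 -> fresh
Step 1: SEND seq=7138 -> fresh
Step 2: DROP seq=7226 -> fresh
Step 3: SEND seq=7296 -> fresh
Step 4: SEND seq=1000 -> fresh
Step 5: SEND seq=7349 -> fresh

Answer: none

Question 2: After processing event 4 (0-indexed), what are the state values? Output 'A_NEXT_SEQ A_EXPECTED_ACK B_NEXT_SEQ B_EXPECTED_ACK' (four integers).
After event 0: A_seq=1000 A_ack=7138 B_seq=7138 B_ack=1000
After event 1: A_seq=1000 A_ack=7226 B_seq=7226 B_ack=1000
After event 2: A_seq=1000 A_ack=7226 B_seq=7296 B_ack=1000
After event 3: A_seq=1000 A_ack=7226 B_seq=7349 B_ack=1000
After event 4: A_seq=1043 A_ack=7226 B_seq=7349 B_ack=1043

1043 7226 7349 1043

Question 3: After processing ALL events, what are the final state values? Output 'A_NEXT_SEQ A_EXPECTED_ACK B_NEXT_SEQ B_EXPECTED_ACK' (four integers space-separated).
Answer: 1043 7226 7460 1043

Derivation:
After event 0: A_seq=1000 A_ack=7138 B_seq=7138 B_ack=1000
After event 1: A_seq=1000 A_ack=7226 B_seq=7226 B_ack=1000
After event 2: A_seq=1000 A_ack=7226 B_seq=7296 B_ack=1000
After event 3: A_seq=1000 A_ack=7226 B_seq=7349 B_ack=1000
After event 4: A_seq=1043 A_ack=7226 B_seq=7349 B_ack=1043
After event 5: A_seq=1043 A_ack=7226 B_seq=7460 B_ack=1043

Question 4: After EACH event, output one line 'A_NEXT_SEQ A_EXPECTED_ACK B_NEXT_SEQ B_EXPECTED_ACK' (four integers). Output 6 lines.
1000 7138 7138 1000
1000 7226 7226 1000
1000 7226 7296 1000
1000 7226 7349 1000
1043 7226 7349 1043
1043 7226 7460 1043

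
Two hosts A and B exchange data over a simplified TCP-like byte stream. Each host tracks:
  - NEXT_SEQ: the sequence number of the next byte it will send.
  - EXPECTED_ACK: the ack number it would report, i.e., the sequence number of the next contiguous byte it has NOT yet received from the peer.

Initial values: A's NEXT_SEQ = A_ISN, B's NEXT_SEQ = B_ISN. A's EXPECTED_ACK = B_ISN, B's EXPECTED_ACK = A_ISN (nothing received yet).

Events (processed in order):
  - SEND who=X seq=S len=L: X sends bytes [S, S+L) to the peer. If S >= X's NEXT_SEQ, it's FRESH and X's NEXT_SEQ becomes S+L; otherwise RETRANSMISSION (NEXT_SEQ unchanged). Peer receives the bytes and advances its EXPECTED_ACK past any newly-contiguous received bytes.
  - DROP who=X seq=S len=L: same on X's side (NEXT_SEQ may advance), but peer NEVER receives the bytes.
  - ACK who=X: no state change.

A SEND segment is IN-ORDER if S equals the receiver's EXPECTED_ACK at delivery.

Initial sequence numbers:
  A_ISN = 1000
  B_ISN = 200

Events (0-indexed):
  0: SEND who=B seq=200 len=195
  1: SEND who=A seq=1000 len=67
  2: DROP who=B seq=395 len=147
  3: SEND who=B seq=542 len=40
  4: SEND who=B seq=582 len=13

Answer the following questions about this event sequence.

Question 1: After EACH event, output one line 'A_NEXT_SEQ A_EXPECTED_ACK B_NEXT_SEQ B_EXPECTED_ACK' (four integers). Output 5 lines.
1000 395 395 1000
1067 395 395 1067
1067 395 542 1067
1067 395 582 1067
1067 395 595 1067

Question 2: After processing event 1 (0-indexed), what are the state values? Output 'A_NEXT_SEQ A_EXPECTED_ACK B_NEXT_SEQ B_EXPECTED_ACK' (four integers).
After event 0: A_seq=1000 A_ack=395 B_seq=395 B_ack=1000
After event 1: A_seq=1067 A_ack=395 B_seq=395 B_ack=1067

1067 395 395 1067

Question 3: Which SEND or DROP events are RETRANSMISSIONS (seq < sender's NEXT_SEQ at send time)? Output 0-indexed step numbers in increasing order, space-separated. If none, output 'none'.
Answer: none

Derivation:
Step 0: SEND seq=200 -> fresh
Step 1: SEND seq=1000 -> fresh
Step 2: DROP seq=395 -> fresh
Step 3: SEND seq=542 -> fresh
Step 4: SEND seq=582 -> fresh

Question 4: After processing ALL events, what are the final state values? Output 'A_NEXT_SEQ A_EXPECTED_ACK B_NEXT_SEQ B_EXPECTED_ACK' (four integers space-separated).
Answer: 1067 395 595 1067

Derivation:
After event 0: A_seq=1000 A_ack=395 B_seq=395 B_ack=1000
After event 1: A_seq=1067 A_ack=395 B_seq=395 B_ack=1067
After event 2: A_seq=1067 A_ack=395 B_seq=542 B_ack=1067
After event 3: A_seq=1067 A_ack=395 B_seq=582 B_ack=1067
After event 4: A_seq=1067 A_ack=395 B_seq=595 B_ack=1067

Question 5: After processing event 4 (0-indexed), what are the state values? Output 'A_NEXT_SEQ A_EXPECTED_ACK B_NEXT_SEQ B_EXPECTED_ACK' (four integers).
After event 0: A_seq=1000 A_ack=395 B_seq=395 B_ack=1000
After event 1: A_seq=1067 A_ack=395 B_seq=395 B_ack=1067
After event 2: A_seq=1067 A_ack=395 B_seq=542 B_ack=1067
After event 3: A_seq=1067 A_ack=395 B_seq=582 B_ack=1067
After event 4: A_seq=1067 A_ack=395 B_seq=595 B_ack=1067

1067 395 595 1067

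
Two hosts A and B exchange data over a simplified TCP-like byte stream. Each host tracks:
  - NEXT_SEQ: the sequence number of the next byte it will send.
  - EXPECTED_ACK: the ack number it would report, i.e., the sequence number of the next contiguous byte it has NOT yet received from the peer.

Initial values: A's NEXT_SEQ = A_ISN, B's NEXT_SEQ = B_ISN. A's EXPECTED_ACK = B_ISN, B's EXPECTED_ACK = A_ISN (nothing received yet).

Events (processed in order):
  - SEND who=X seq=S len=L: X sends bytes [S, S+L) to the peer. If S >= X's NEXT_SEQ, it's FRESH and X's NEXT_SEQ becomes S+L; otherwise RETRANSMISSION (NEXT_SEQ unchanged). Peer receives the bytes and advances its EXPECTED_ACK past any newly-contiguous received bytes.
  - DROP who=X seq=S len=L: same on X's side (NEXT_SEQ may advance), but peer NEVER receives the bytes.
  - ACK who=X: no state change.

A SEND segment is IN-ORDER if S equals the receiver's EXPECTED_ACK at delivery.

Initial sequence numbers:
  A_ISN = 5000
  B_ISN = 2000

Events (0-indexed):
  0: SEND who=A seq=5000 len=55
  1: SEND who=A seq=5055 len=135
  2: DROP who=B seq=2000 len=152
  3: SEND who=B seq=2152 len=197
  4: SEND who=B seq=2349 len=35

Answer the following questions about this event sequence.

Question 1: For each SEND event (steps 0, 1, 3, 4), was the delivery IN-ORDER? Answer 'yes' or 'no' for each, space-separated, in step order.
Step 0: SEND seq=5000 -> in-order
Step 1: SEND seq=5055 -> in-order
Step 3: SEND seq=2152 -> out-of-order
Step 4: SEND seq=2349 -> out-of-order

Answer: yes yes no no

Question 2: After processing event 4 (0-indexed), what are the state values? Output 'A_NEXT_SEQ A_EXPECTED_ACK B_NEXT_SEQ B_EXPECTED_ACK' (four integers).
After event 0: A_seq=5055 A_ack=2000 B_seq=2000 B_ack=5055
After event 1: A_seq=5190 A_ack=2000 B_seq=2000 B_ack=5190
After event 2: A_seq=5190 A_ack=2000 B_seq=2152 B_ack=5190
After event 3: A_seq=5190 A_ack=2000 B_seq=2349 B_ack=5190
After event 4: A_seq=5190 A_ack=2000 B_seq=2384 B_ack=5190

5190 2000 2384 5190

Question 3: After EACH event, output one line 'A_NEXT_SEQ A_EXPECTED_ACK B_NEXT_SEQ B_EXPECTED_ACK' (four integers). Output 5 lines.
5055 2000 2000 5055
5190 2000 2000 5190
5190 2000 2152 5190
5190 2000 2349 5190
5190 2000 2384 5190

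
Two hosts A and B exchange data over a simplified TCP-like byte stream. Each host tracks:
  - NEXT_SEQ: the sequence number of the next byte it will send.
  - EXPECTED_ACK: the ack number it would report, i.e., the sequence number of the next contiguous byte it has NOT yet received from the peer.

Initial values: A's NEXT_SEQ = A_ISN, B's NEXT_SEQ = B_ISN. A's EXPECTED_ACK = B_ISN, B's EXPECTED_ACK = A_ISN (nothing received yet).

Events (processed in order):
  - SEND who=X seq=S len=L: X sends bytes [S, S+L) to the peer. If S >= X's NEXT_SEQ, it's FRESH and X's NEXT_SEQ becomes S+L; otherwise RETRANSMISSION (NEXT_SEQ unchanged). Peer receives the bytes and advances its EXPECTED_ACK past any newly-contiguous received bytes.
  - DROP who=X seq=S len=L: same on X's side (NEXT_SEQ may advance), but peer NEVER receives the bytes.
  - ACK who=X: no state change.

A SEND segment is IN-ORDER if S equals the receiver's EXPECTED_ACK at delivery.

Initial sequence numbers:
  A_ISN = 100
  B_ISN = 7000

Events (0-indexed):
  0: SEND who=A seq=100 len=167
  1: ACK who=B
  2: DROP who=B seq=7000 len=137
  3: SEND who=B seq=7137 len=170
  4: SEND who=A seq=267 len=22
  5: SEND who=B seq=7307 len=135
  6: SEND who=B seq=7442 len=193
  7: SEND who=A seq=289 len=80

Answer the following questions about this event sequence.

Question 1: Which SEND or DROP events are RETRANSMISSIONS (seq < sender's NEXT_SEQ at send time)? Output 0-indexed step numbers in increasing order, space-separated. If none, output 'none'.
Answer: none

Derivation:
Step 0: SEND seq=100 -> fresh
Step 2: DROP seq=7000 -> fresh
Step 3: SEND seq=7137 -> fresh
Step 4: SEND seq=267 -> fresh
Step 5: SEND seq=7307 -> fresh
Step 6: SEND seq=7442 -> fresh
Step 7: SEND seq=289 -> fresh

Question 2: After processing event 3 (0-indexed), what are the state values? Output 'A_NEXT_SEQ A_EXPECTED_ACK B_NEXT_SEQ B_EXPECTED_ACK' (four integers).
After event 0: A_seq=267 A_ack=7000 B_seq=7000 B_ack=267
After event 1: A_seq=267 A_ack=7000 B_seq=7000 B_ack=267
After event 2: A_seq=267 A_ack=7000 B_seq=7137 B_ack=267
After event 3: A_seq=267 A_ack=7000 B_seq=7307 B_ack=267

267 7000 7307 267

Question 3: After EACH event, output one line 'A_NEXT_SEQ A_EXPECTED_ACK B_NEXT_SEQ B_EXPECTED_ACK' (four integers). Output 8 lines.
267 7000 7000 267
267 7000 7000 267
267 7000 7137 267
267 7000 7307 267
289 7000 7307 289
289 7000 7442 289
289 7000 7635 289
369 7000 7635 369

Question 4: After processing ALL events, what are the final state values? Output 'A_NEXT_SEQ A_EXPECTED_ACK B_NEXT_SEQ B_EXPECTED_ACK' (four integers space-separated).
Answer: 369 7000 7635 369

Derivation:
After event 0: A_seq=267 A_ack=7000 B_seq=7000 B_ack=267
After event 1: A_seq=267 A_ack=7000 B_seq=7000 B_ack=267
After event 2: A_seq=267 A_ack=7000 B_seq=7137 B_ack=267
After event 3: A_seq=267 A_ack=7000 B_seq=7307 B_ack=267
After event 4: A_seq=289 A_ack=7000 B_seq=7307 B_ack=289
After event 5: A_seq=289 A_ack=7000 B_seq=7442 B_ack=289
After event 6: A_seq=289 A_ack=7000 B_seq=7635 B_ack=289
After event 7: A_seq=369 A_ack=7000 B_seq=7635 B_ack=369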